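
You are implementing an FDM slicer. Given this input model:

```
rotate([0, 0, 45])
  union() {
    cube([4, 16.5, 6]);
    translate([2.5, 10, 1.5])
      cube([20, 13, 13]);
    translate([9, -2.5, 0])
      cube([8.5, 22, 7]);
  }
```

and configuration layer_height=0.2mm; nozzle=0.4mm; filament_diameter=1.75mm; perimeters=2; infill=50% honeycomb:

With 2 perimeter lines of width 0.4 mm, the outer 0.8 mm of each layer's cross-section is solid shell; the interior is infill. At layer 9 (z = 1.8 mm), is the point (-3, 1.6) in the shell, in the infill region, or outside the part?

outside

At z = 1.8 mm: the cube (footprint 4×16.5) is included at this height; the cube at (2.5, 10) is present — its section is the full 20×13 rectangle; the cube at (9, -2.5) (footprint 8.5×22) is included at this height; Merging all regions: the regions partially overlap (shared area 90.50 mm²), so overlapping operands fuse into one piece — 1 connected region; (whole slice rotated 45° about Z — lengths, areas and connectivity unchanged). Overall, the cross-section is a single solid region. Undo the 45° rotation: the query point maps to (-0.990, 3.253) in the un-rotated model frame. The nearest boundary edge runs (0.00, 0.00)→(0.00, 16.50); distance from the point to it = 0.99 mm. The point is not inside any of the regions above, so it lies outside the cross-section (0.99 mm from the nearest boundary).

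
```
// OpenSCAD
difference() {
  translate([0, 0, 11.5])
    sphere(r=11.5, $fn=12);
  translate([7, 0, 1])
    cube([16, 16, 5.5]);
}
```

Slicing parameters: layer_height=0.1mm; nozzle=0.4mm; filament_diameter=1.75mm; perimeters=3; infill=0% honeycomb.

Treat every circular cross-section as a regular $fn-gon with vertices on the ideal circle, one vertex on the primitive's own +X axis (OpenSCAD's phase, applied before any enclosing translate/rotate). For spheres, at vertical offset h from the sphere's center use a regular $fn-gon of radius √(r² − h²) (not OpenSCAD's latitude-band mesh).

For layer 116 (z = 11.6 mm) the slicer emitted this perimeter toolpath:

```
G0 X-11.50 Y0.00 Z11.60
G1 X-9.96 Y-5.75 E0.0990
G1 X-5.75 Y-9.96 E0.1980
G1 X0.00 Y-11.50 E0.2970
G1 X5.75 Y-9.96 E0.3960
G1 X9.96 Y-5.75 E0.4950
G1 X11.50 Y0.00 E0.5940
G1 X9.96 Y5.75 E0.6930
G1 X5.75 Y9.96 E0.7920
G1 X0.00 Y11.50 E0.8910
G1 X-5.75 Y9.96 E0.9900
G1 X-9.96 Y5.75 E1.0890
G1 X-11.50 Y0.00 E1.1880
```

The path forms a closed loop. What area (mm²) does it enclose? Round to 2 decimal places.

Apply the shoelace formula to the sequence of (X, Y) vertices; enclosed area = 396.78 mm².

396.78 mm²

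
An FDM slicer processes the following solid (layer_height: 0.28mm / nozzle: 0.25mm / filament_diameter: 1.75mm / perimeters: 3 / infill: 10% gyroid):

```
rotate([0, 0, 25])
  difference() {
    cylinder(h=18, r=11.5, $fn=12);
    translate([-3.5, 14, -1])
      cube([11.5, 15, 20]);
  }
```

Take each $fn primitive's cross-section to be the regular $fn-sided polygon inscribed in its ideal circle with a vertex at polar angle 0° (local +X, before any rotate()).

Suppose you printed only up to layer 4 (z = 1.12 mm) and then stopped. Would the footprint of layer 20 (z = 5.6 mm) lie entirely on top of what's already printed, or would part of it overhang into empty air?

entirely on top

Compare the two slices. At z = 1.12: the r=11.5 cylinder gives a regular 12-gon of circumradius 11.5 (constant along its height) (area = (12/2)·11.500²·sin(360°/12) = 396.75 mm²); the cube at (-3.5, 14) (footprint 11.5×15) is included at this height (area 172.50 mm²); Taking the first minus the rest: starting from the r=11.5 cylinder (396.75 mm²), the 11.5×15 cube at (-3.5, 14) misses the remaining region (no effect) — area = 396.75 mm²; (rotated 25° about Z; rotation is an isometry so areas/perimeters/island counts are preserved). At z = 5.6: the cylinder: section is a regular 12-gon, circumradius r=11.5 (area = (12/2)·11.500²·sin(360°/12) = 396.75 mm²); the cube at (-3.5, 14) is present — its section is the full 11.5×15 rectangle (area 172.50 mm²); Taking the first minus the rest: starting from the r=11.5 cylinder (396.75 mm²), the 11.5×15 cube at (-3.5, 14) misses the remaining region (no effect) — area = 396.75 mm²; (rotated 25° about Z; rotation is an isometry so areas/perimeters/island counts are preserved). Checking containment: the cross-section at z = 5.6 is a subset of the cross-section at z = 1.12.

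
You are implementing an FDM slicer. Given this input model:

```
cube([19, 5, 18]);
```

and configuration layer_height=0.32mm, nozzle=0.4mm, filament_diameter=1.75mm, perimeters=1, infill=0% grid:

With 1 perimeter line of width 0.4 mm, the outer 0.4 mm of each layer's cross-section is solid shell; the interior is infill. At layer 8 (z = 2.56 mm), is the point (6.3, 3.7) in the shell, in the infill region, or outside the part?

infill

At z = 2.56 mm: the 19×5 cube contributes its full rectangle. Overall, the cross-section is a single solid region. The nearest boundary edge runs (19.00, 5.00)→(0.00, 5.00); distance from the point to it = 1.30 mm. The point is inside the cross-section and 1.30 mm from the nearest boundary — more than the 0.4 mm shell width (1 × 0.4), so it's in the infill interior.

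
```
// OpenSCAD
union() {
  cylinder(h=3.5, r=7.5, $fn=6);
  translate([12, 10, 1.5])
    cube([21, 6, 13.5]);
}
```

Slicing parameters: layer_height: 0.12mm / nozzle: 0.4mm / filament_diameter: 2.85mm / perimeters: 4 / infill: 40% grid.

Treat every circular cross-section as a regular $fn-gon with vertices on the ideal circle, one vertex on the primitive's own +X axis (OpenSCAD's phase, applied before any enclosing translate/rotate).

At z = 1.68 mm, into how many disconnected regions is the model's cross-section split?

2

At z = 1.68 mm: the r=7.5 cylinder gives a regular 6-gon of circumradius 7.5 (constant along its height); the cube at (12, 10) (footprint 21×6) is included at this height; Taking the union: the 2 present regions are separate (no shared area or edge), so areas and boundary lengths simply add and each stays a separate island — 2 connected regions. The result has 2 disconnected regions.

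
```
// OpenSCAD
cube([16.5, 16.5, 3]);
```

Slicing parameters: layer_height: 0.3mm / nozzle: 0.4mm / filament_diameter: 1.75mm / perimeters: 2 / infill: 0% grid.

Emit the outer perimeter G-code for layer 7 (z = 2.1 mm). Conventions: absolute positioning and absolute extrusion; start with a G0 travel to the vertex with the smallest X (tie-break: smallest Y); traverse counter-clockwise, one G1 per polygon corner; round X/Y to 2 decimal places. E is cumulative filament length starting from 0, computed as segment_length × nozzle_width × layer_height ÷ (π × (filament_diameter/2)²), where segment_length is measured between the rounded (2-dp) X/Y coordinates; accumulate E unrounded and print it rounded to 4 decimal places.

G0 X0.00 Y0.00 Z2.10
G1 X16.50 Y0.00 E0.8232
G1 X16.50 Y16.50 E1.6464
G1 X0.00 Y16.50 E2.4696
G1 X0.00 Y0.00 E3.2928

At z = 2.1 mm: the cube is present — its section is the full 16.5×16.5 rectangle. The outline is a single polygon with 4 vertices. Extrusion per mm of travel: 0.4 × 0.3 / (π × 0.875²) = 0.049890. Accumulating E over each segment gives final E = 3.2928.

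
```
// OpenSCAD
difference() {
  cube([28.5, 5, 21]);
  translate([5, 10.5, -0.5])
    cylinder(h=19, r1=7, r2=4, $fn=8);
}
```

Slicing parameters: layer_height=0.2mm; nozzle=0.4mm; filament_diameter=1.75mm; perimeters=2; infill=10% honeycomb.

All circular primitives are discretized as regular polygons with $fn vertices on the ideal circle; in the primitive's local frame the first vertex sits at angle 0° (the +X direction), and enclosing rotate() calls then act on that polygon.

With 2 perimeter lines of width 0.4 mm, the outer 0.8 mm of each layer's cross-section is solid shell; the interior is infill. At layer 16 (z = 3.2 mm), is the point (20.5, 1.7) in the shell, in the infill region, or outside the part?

infill

At z = 3.2 mm: the cube (footprint 28.5×5) is included at this height; the cone at (5, 10.5): at t=0.195 of its height the radius interpolates to r₁+(r₂−r₁)t = 6.416, giving a regular 8-gon of that circumradius; Subtracting the remaining from the first: starting from the 28.5×5 cube, the cone at (5, 10.5) partially overlaps it — only the 2.02 mm² overlap (of its 116.42 mm²) is removed, clipping the outline — 1 connected region. Overall, the cross-section is a single solid region. The nearest boundary edge runs (28.50, 0.00)→(0.00, 0.00); distance from the point to it = 1.70 mm. The point is inside the cross-section and 1.70 mm from the nearest boundary — more than the 0.8 mm shell width (2 × 0.4), so it's in the infill interior.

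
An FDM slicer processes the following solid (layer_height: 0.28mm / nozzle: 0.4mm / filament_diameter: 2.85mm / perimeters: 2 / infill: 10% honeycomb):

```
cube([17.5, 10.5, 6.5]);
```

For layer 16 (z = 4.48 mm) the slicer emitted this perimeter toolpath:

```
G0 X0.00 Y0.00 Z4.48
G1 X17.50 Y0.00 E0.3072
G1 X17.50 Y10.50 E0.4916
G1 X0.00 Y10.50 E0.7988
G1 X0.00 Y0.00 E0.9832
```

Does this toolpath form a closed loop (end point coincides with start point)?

yes

Start point (G0): (0.00, 0.00). End point (last G1): the path returns to the start — closed.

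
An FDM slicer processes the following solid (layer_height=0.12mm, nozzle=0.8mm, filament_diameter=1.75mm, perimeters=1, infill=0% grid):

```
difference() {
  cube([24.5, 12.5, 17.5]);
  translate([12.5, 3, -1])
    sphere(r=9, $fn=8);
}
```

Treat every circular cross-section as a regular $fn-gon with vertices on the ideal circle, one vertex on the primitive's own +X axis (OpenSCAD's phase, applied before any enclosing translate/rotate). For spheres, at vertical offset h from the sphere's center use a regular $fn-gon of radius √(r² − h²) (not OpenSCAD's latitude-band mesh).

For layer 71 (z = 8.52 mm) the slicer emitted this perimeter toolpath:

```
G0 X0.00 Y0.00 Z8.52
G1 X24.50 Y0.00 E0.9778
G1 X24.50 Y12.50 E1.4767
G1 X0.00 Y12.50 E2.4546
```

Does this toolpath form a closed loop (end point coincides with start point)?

Start point (G0): (0.00, 0.00). End point (last G1): the path does not return to the start — open.

no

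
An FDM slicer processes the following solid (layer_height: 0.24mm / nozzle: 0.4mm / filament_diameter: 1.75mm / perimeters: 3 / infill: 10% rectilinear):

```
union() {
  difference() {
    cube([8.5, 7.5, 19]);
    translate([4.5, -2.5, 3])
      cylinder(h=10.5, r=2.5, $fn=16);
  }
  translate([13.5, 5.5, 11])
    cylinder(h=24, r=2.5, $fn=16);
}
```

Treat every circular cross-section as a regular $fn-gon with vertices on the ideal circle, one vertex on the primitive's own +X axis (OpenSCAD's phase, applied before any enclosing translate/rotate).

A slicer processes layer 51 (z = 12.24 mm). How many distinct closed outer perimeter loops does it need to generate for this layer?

At z = 12.24 mm: the 8.5×7.5 cube contributes its full rectangle; the cylinder at (4.5, -2.5): section is a regular 16-gon, circumradius r=2.5; Taking the first minus the rest: starting from the 8.5×7.5 cube, the r=2.5 cylinder at (4.5, -2.5) misses the remaining region (no effect) — 1 connected region; the cylinder at (13.5, 5.5): section is a regular 16-gon, circumradius r=2.5; Merging all regions: the 2 present regions are separate (no shared area or edge), so areas and boundary lengths simply add and each stays a separate island — 2 connected regions. The result has 2 disconnected regions.

2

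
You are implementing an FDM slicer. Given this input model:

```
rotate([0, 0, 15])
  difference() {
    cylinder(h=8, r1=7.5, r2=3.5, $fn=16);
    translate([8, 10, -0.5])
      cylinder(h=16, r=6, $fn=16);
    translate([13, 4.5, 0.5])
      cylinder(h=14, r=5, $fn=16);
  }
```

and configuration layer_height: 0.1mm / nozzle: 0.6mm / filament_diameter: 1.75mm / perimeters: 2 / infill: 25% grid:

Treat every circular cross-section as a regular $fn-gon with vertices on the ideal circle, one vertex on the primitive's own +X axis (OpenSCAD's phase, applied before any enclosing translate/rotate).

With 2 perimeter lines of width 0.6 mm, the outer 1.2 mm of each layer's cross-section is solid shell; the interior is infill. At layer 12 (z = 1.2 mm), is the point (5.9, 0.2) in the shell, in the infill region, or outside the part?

shell

At z = 1.2 mm: the cone: at t=0.150 of its height the radius interpolates to r₁+(r₂−r₁)t = 6.900, giving a regular 16-gon of that circumradius; the cylinder at (8, 10): section is a regular 16-gon, circumradius r=6; the cylinder at (13, 4.5): section is a regular 16-gon, circumradius r=5; After the difference (first − rest): starting from the cone, the r=6 cylinder at (8, 10) misses the remaining region (no effect); the r=5 cylinder at (13, 4.5) misses the remaining region (no effect) — 1 connected region; (rotated 15° about Z; rotation is an isometry so areas/perimeters/island counts are preserved). Overall, the cross-section is a single solid region. Undo the 15° rotation: the query point maps to (5.751, -1.334) in the un-rotated model frame. The nearest boundary edge runs (6.90, 0.00)→(6.37, -2.64); distance from the point to it = 0.87 mm. The point is inside the cross-section, 0.87 mm from the nearest boundary — within the 1.2 mm shell band (2 × 0.6).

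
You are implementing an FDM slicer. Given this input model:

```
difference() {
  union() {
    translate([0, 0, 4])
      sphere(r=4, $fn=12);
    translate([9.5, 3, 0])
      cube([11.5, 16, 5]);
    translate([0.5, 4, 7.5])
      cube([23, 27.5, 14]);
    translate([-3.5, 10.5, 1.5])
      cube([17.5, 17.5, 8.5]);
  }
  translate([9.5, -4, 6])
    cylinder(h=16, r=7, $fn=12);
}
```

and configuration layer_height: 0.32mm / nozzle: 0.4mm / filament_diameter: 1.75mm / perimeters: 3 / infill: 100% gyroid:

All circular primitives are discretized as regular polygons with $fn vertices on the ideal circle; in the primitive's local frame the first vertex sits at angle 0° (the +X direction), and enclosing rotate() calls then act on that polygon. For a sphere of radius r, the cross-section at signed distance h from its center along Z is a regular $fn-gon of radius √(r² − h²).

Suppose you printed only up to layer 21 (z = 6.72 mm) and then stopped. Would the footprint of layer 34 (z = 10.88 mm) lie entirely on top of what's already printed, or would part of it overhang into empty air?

part overhangs

Compare the two slices. At z = 6.72: the r=4 sphere contributes a regular 12-gon of circumradius √(4²−2.72²) = 2.933 (area = (12/2)·2.933²·sin(360°/12) = 25.80 mm²); the cube at (9.5, 3) is not intersected at this z (z outside [0, 5]); the cube at (0.5, 4) is not intersected at this z (z outside [7.5, 21.5]); the cube at (-3.5, 10.5) (footprint 17.5×17.5) is included at this height (area 306.25 mm²); Taking the union: the 2 present regions are separate (no shared area or edge), so areas and boundary lengths simply add and each stays a separate island — area = 332.05 mm²; the r=7 cylinder at (9.5, -4) contributes a regular 12-gon of circumradius 7 (area = (12/2)·7.000²·sin(360°/12) = 147.00 mm²); Subtracting the remaining from the first: starting from the result so far (332.05 mm²), the r=7 cylinder at (9.5, -4) misses the remaining region (no effect) — area = 332.05 mm². At z = 10.88: the sphere is absent (|z−center|=6.880 > r=4); the cube at (9.5, 3) is absent (z outside [0, 5]); the cube at (0.5, 4) is present — its section is the full 23×27.5 rectangle (area 632.50 mm²); the cube at (-3.5, 10.5) does not reach this height (z outside [1.5, 10]); Combining (union): only the 23×27.5 cube at (0.5, 4) is present, so the union is just that shape — area = 632.50 mm²; the r=7 cylinder at (9.5, -4) contributes a regular 12-gon of circumradius 7 (area = (12/2)·7.000²·sin(360°/12) = 147.00 mm²); Subtracting the remaining from the first: starting from the result so far (632.50 mm²), the r=7 cylinder at (9.5, -4) misses the remaining region (no effect) — area = 632.50 mm². Checking containment: at z = 10.88 the cross-section extends beyond the z = 6.72 cross-section by about 396.25 mm².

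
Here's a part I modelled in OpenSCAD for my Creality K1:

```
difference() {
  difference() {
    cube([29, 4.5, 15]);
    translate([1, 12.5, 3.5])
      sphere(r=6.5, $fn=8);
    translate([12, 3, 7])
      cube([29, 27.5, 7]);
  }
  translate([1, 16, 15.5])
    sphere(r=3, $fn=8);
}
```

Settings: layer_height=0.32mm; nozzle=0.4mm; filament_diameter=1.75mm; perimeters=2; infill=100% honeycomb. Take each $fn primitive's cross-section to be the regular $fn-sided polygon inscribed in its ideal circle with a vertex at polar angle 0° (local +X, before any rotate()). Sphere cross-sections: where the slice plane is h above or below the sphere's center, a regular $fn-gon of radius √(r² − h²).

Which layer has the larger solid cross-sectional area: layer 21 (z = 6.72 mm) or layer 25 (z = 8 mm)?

layer 21 (z = 6.72 mm)

Layer 21 (z = 6.72): the cube is present — its section is the full 29×4.5 rectangle (area 130.50 mm²); the r=6.5 sphere at (1, 12.5) contributes a regular 8-gon of circumradius √(6.5²−3.22²) = 5.646 (area = (8/2)·5.646²·sin(360°/8) = 90.17 mm²); the cube at (12, 3) is not intersected at this z (z outside [7, 14]); After the difference (first − rest): starting from the 29×4.5 cube (130.50 mm²), the r=6.5 sphere at (1, 12.5) misses the remaining region (no effect) — area = 130.50 mm²; the sphere at (1, 16) does not reach this height (|z−center|=8.780 > r=3); After the difference (first − rest): none of the subtracted shapes is present at this height, so the result so far is unchanged — area = 130.50 mm². So its area = 130.50 mm². Layer 25 (z = 8): the cube is present — its section is the full 29×4.5 rectangle (area 130.50 mm²); the sphere at (1, 12.5): section is a regular 8-gon, circumradius = √(r²−h²) = √(6.5²−4.5²) = 4.690 (area = (8/2)·4.690²·sin(360°/8) = 62.23 mm²); the 29×27.5 cube at (12, 3) contributes its full rectangle (area 797.50 mm²); Subtracting the remaining from the first: starting from the 29×4.5 cube (130.50 mm²), the r=6.5 sphere at (1, 12.5) misses the remaining region (no effect); the 29×27.5 cube at (12, 3) partially overlaps it — only the 25.50 mm² overlap (of its 797.50 mm²) is removed, clipping the outline — area = 105.00 mm²; the sphere at (1, 16) is not intersected at this z (|z−center|=7.500 > r=3); Subtracting the remaining from the first: none of the subtracted shapes is present at this height, so the result so far is unchanged — area = 105.00 mm². So its area = 105.00 mm². Layer 21 is larger (130.50 vs 105.00 mm²).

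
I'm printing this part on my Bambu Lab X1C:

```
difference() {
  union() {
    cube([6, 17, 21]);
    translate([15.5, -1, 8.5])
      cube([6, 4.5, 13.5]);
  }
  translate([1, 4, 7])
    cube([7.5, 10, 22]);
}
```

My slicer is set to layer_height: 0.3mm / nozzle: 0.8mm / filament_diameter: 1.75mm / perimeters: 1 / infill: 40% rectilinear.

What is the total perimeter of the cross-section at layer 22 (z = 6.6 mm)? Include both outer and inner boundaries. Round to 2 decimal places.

46.00 mm

At z = 6.6 mm: the 6×17 cube contributes its full rectangle (perimeter 46.00 mm); the cube at (15.5, -1) does not reach this height (z outside [8.5, 22]); Merging all regions: only the 6×17 cube is present, so the union is just that shape — boundary = 46.00 mm; the cube at (1, 4) does not reach this height (z outside [7, 29]); After the difference (first − rest): none of the subtracted shapes is present at this height, so the result so far is unchanged — boundary = 46.00 mm. Overall, the cross-section is a single solid region. Total boundary length (outer) = 46.00 mm.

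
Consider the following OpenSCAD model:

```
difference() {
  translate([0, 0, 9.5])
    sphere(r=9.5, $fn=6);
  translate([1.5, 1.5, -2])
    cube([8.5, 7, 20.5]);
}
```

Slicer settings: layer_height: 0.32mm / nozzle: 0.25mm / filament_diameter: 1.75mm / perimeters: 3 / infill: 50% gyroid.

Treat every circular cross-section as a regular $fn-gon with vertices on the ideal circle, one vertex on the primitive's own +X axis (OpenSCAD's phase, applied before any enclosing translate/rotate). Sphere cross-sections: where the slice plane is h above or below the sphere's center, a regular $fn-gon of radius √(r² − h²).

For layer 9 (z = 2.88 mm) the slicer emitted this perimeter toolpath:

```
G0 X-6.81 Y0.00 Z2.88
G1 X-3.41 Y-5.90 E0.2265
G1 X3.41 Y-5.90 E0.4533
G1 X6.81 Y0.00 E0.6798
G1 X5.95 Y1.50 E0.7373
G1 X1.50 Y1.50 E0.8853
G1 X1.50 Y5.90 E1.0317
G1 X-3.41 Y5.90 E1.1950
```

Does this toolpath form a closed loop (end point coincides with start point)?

no

Start point (G0): (-6.81, 0.00). End point (last G1): the path does not return to the start — open.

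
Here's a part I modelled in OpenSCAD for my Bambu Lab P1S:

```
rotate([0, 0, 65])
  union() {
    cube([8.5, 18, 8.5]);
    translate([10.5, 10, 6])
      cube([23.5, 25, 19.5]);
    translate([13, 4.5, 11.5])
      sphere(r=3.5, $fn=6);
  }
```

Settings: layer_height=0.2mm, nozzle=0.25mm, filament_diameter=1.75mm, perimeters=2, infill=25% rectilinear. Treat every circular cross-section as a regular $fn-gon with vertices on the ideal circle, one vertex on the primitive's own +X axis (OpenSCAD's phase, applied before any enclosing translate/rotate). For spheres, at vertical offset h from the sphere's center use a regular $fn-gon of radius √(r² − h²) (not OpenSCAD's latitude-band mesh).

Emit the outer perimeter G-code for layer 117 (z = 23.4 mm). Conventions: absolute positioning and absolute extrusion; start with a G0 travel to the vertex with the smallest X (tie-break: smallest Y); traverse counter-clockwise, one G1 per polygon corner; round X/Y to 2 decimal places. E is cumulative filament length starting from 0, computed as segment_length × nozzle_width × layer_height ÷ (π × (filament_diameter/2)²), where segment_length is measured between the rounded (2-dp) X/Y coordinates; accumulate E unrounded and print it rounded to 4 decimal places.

At z = 23.4 mm: the cube does not reach this height (z outside [0, 8.5]); the cube at (10.5, 10) (footprint 23.5×25) is included at this height; the sphere at (13, 4.5) is not intersected at this z (|z−center|=11.900 > r=3.5); Combining (union): only the 23.5×25 cube at (10.5, 10) is present, so the union is just that shape — 1 connected region; (rotated 65° about Z; rotation is an isometry so areas/perimeters/island counts are preserved). The outline is a single polygon with 4 vertices. Extrusion per mm of travel: 0.25 × 0.2 / (π × 0.875²) = 0.020788. Accumulating E over each segment gives final E = 2.0165.

G0 X-27.28 Y24.31 Z23.40
G1 X-4.63 Y13.74 E0.5196
G1 X5.31 Y35.04 E1.0082
G1 X-17.35 Y45.61 E1.5280
G1 X-27.28 Y24.31 E2.0165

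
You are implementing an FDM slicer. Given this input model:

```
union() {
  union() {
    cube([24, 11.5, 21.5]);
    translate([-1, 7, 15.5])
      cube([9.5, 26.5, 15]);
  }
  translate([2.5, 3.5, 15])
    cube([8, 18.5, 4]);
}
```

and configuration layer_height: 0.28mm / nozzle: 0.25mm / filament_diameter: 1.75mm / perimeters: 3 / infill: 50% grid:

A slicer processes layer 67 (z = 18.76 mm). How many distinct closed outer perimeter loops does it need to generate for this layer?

At z = 18.76 mm: the 24×11.5 cube contributes its full rectangle; the 9.5×26.5 cube at (-1, 7) contributes its full rectangle; Combining (union): the regions partially overlap (shared area 38.25 mm²), so overlapping operands fuse into one piece — 1 connected region; the cube at (2.5, 3.5) (footprint 8×18.5) is included at this height; Taking the union: the regions partially overlap (shared area 127.00 mm²), so overlapping operands fuse into one piece — 1 connected region. The result has 1 disconnected region.

1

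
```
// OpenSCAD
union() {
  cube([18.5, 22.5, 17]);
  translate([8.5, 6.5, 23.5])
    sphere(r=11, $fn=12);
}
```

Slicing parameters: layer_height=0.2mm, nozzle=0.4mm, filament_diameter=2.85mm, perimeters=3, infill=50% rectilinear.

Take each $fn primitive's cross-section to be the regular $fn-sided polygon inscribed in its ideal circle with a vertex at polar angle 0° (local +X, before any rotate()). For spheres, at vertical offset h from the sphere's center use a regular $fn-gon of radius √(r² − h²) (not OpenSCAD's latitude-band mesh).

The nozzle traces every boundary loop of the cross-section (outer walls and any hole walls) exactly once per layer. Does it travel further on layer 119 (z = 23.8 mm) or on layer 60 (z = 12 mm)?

layer 60 (z = 12 mm)

Layer 119 (z = 23.8): the cube is not intersected at this z (z outside [0, 17]); the sphere at (8.5, 6.5): section is a regular 12-gon, circumradius = √(r²−h²) = √(11²−0.3²) = 10.996 (perimeter = 2·12·10.996·sin(180°/12) = 68.30 mm); Merging all regions: only the r=11 sphere at (8.5, 6.5) is present, so the union is just that shape — boundary = 68.30 mm. So its perimeter = 68.30 mm. Layer 60 (z = 12): the cube (footprint 18.5×22.5) is included at this height (perimeter 82.00 mm); the sphere at (8.5, 6.5) is not intersected at this z (|z−center|=11.500 > r=11); Merging all regions: only the 18.5×22.5 cube is present, so the union is just that shape — boundary = 82.00 mm. So its perimeter = 82.00 mm. Layer 60 is larger (82.00 vs 68.30 mm).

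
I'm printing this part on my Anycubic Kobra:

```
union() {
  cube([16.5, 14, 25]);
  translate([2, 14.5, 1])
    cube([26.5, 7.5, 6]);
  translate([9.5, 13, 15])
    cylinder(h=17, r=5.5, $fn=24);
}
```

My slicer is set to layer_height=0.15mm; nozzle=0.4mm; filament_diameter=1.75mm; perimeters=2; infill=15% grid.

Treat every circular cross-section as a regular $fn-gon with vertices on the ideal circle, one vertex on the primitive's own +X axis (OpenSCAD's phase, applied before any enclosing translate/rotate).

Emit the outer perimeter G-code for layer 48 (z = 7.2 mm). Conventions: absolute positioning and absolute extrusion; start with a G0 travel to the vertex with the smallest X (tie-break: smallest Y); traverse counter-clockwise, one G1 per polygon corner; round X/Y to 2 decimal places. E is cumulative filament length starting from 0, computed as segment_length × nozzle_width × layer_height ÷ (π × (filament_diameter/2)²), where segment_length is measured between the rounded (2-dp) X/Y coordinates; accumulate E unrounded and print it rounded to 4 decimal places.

G0 X0.00 Y0.00 Z7.20
G1 X16.50 Y0.00 E0.4116
G1 X16.50 Y14.00 E0.7608
G1 X0.00 Y14.00 E1.1724
G1 X0.00 Y0.00 E1.5217

At z = 7.2 mm: the cube is present — its section is the full 16.5×14 rectangle; the cube at (2, 14.5) does not reach this height (z outside [1, 7]); the cylinder at (9.5, 13) does not reach this height (z outside [15, 32]); Taking the union: only the 16.5×14 cube is present, so the union is just that shape — 1 connected region. The outline is a single polygon with 4 vertices. Extrusion per mm of travel: 0.4 × 0.15 / (π × 0.875²) = 0.024945. Accumulating E over each segment gives final E = 1.5217.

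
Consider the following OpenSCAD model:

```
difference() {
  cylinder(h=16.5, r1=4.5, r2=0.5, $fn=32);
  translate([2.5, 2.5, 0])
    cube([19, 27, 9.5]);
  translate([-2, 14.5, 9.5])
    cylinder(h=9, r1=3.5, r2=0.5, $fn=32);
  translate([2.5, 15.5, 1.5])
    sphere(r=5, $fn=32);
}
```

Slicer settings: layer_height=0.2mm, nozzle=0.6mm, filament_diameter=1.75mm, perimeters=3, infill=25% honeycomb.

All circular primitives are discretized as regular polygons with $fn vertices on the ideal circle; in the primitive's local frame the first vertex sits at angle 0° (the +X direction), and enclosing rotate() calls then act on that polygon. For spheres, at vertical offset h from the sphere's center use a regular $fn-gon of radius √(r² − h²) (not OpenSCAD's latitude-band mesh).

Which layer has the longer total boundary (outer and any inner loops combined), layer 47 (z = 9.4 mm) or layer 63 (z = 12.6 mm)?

layer 47 (z = 9.4 mm)

Layer 47 (z = 9.4): the cone (r1=4.5→r2=0.5) has section circumradius 2.221 here — a regular 32-gon (perimeter = 2·32·2.221·sin(180°/32) = 13.93 mm); the cube at (2.5, 2.5) is present — its section is the full 19×27 rectangle (perimeter 92.00 mm); the cone at (-2, 14.5) is absent (z outside [9.5, 18.5]); the sphere at (2.5, 15.5) does not reach this height (|z−center|=7.900 > r=5); Subtracting the remaining from the first: starting from the cone, the 19×27 cube at (2.5, 2.5) misses the remaining region (no effect) — boundary = 13.93 mm. So its perimeter = 13.93 mm. Layer 63 (z = 12.6): the cone (r1=4.5→r2=0.5) has section circumradius 1.445 here — a regular 32-gon (perimeter = 2·32·1.445·sin(180°/32) = 9.07 mm); the cube at (2.5, 2.5) is absent (z outside [0, 9.5]); the cone at (-2, 14.5): at t=0.344 of its height the radius interpolates to r₁+(r₂−r₁)t = 2.467, giving a regular 32-gon of that circumradius (perimeter = 2·32·2.467·sin(180°/32) = 15.47 mm); the sphere at (2.5, 15.5) is not intersected at this z (|z−center|=11.100 > r=5); Taking the first minus the rest: starting from the cone, the cone at (-2, 14.5) misses the remaining region (no effect) — boundary = 9.07 mm. So its perimeter = 9.07 mm. Layer 47 is larger (13.93 vs 9.07 mm).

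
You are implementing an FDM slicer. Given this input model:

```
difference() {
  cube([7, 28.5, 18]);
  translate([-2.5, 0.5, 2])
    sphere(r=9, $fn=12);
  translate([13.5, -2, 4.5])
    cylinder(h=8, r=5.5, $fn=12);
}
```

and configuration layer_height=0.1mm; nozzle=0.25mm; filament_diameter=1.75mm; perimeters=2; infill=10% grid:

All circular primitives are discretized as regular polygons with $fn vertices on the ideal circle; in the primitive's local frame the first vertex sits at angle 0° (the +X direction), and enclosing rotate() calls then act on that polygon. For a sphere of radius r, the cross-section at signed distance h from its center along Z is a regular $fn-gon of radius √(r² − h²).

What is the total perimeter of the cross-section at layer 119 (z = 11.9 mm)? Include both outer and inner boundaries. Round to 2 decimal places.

At z = 11.9 mm: the cube (footprint 7×28.5) is included at this height (perimeter 71.00 mm); the sphere at (-2.5, 0.5) does not reach this height (|z−center|=9.900 > r=9); the r=5.5 cylinder at (13.5, -2) gives a regular 12-gon of circumradius 5.5 (constant along its height) (perimeter = 2·12·5.500·sin(180°/12) = 34.16 mm); Subtracting the remaining from the first: starting from the 7×28.5 cube, the r=5.5 cylinder at (13.5, -2) misses the remaining region (no effect) — boundary = 71.00 mm. Overall, the cross-section is a single solid region. Total boundary length (outer) = 71.00 mm.

71.00 mm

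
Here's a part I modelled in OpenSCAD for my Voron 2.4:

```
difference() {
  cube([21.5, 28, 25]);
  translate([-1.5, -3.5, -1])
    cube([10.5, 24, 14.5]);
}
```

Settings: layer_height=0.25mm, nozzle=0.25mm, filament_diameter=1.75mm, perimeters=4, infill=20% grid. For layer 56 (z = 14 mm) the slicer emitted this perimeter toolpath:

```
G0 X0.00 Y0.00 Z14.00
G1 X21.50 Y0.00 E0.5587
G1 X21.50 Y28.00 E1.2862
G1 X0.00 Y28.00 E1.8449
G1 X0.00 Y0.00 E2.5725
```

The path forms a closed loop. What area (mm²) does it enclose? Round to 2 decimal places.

Apply the shoelace formula to the sequence of (X, Y) vertices; enclosed area = 602.00 mm².

602.00 mm²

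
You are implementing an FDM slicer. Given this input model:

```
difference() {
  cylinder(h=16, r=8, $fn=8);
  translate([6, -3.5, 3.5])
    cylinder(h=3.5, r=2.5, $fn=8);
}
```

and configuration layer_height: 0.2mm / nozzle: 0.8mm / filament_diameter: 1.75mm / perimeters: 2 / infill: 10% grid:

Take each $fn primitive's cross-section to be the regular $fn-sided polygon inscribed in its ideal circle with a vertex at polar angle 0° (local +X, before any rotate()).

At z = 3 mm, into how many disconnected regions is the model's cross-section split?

1

At z = 3 mm: the r=8 cylinder contributes a regular 8-gon of circumradius 8; the cylinder at (6, -3.5) is absent (z outside [3.5, 7]); After the difference (first − rest): none of the subtracted shapes is present at this height, so the r=8 cylinder is unchanged — 1 connected region. The result has 1 disconnected region.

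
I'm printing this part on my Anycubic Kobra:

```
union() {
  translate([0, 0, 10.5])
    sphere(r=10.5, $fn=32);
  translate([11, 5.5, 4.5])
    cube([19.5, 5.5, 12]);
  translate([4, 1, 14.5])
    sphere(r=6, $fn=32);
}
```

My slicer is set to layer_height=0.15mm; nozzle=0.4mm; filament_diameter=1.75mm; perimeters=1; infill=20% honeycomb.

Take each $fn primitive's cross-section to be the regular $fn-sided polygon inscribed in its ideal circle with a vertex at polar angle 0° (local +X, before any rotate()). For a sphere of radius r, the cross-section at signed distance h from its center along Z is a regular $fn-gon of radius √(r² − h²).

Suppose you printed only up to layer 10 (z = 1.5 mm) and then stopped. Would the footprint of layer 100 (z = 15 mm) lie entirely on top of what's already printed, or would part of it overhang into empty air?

Compare the two slices. At z = 1.5: the r=10.5 sphere slices to a regular 32-gon of circumradius 5.408 (√(r²−h²) with h=9 from center) (area = (32/2)·5.408²·sin(360°/32) = 91.30 mm²); the cube at (11, 5.5) is absent (z outside [4.5, 16.5]); the sphere at (4, 1) does not reach this height (|z−center|=13.000 > r=6); Merging all regions: only the r=10.5 sphere is present, so the union is just that shape — area = 91.30 mm². At z = 15: the r=10.5 sphere slices to a regular 32-gon of circumradius 9.487 (√(r²−h²) with h=4.5 from center) (area = (32/2)·9.487²·sin(360°/32) = 280.93 mm²); the cube at (11, 5.5) is present — its section is the full 19.5×5.5 rectangle (area 107.25 mm²); the sphere at (4, 1): section is a regular 32-gon, circumradius = √(r²−h²) = √(6²−0.5²) = 5.979 (area = (32/2)·5.979²·sin(360°/32) = 111.59 mm²); Taking the union: the regions partially overlap — summed areas 499.77 mm² minus the doubly-counted overlap 108.12 mm² gives 391.65 mm² — area = 391.65 mm². Checking containment: at z = 15 the cross-section extends beyond the z = 1.5 cross-section by about 300.34 mm².

part overhangs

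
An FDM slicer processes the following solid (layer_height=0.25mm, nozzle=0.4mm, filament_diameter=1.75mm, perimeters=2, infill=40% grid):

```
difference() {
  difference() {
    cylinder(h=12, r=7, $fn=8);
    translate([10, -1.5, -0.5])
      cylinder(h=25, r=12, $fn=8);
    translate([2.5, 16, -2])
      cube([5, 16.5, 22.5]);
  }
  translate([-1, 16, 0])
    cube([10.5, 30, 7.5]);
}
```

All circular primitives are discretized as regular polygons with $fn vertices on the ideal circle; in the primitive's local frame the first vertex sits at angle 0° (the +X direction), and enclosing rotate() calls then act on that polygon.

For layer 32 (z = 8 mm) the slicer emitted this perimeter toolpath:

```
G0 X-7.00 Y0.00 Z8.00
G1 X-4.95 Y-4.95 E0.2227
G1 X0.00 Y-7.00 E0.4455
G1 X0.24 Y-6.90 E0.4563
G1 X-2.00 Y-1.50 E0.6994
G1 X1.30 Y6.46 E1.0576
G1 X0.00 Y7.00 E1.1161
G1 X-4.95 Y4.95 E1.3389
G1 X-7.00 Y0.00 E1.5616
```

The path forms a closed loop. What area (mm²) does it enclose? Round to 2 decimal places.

Apply the shoelace formula to the sequence of (X, Y) vertices; enclosed area = 62.12 mm².

62.12 mm²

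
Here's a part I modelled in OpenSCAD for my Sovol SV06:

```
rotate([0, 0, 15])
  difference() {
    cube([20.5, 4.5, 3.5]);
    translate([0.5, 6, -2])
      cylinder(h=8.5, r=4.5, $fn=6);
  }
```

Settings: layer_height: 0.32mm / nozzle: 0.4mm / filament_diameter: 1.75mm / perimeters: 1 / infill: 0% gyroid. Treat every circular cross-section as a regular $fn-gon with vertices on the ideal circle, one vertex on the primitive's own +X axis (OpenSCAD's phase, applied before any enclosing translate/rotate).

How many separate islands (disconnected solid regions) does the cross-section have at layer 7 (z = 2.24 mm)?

At z = 2.24 mm: the cube (footprint 20.5×4.5) is included at this height; the r=4.5 cylinder at (0.5, 6) gives a regular 6-gon of circumradius 4.5 (constant along its height); Subtracting the remaining from the first: starting from the 20.5×4.5 cube, the r=4.5 cylinder at (0.5, 6) partially overlaps it — only the 8.25 mm² overlap (of its 52.61 mm²) is removed, clipping the outline — 1 connected region; (rotated 15° about Z; rotation is an isometry so areas/perimeters/island counts are preserved). Overall, the cross-section is a single solid region. Island count = 1.

1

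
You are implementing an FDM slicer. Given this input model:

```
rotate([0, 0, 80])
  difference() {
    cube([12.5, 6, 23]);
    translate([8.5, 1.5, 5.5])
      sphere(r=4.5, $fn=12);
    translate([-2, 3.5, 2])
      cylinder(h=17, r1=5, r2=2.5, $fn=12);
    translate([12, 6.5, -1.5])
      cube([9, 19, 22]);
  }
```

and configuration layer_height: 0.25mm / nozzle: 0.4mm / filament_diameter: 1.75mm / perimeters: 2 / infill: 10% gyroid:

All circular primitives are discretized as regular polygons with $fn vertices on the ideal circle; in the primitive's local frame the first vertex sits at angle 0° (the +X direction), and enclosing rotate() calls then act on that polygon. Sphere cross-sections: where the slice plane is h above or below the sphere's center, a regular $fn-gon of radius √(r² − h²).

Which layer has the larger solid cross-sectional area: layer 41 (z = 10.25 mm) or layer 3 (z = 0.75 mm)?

layer 3 (z = 0.75 mm)

Layer 41 (z = 10.25): the cube is present — its section is the full 12.5×6 rectangle (area 75.00 mm²); the sphere at (8.5, 1.5) is not intersected at this z (|z−center|=4.750 > r=4.5); the cone at (-2, 3.5): at t=0.485 of its height the radius interpolates to r₁+(r₂−r₁)t = 3.787, giving a regular 12-gon of that circumradius (area = (12/2)·3.787²·sin(360°/12) = 43.02 mm²); the cube at (12, 6.5) is present — its section is the full 9×19 rectangle (area 171.00 mm²); After the difference (first − rest): starting from the 12.5×6 cube (75.00 mm²), the cone at (-2, 3.5) partially overlaps it — only the 7.22 mm² overlap (of its 43.02 mm²) is removed, clipping the outline; the 9×19 cube at (12, 6.5) misses the remaining region (no effect) — area = 67.78 mm²; (whole slice rotated 80° about Z — lengths, areas and connectivity unchanged). So its area = 67.78 mm². Layer 3 (z = 0.75): the cube (footprint 12.5×6) is included at this height (area 75.00 mm²); the sphere at (8.5, 1.5) does not reach this height (|z−center|=4.750 > r=4.5); the cone at (-2, 3.5) does not reach this height (z outside [2, 19]); the cube at (12, 6.5) (footprint 9×19) is included at this height (area 171.00 mm²); Taking the first minus the rest: starting from the 12.5×6 cube (75.00 mm²), the 9×19 cube at (12, 6.5) misses the remaining region (no effect) — area = 75.00 mm²; (rotated 80° about Z; rotation is an isometry so areas/perimeters/island counts are preserved). So its area = 75.00 mm². Layer 3 is larger (75.00 vs 67.78 mm²).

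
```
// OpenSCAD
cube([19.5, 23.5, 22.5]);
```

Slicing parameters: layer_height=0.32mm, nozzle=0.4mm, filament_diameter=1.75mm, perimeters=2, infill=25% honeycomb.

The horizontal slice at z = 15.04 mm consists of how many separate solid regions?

At z = 15.04 mm: the cube is present — its section is the full 19.5×23.5 rectangle. The result has 1 disconnected region.

1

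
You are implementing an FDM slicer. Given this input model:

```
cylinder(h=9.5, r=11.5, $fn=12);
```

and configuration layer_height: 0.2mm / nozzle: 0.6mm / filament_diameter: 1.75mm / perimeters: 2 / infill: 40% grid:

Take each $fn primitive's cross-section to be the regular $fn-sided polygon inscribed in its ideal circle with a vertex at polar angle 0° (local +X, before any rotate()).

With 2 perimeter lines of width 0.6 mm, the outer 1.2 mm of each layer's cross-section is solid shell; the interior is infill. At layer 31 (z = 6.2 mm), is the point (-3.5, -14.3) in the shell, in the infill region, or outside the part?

At z = 6.2 mm: the cylinder: section is a regular 12-gon, circumradius r=11.5. Overall, the cross-section is a single solid region. The nearest boundary edge runs (-5.75, -9.96)→(-0.00, -11.50); distance from the point to it = 3.61 mm. The point is not inside any of the regions above, so it lies outside the cross-section (3.61 mm from the nearest boundary).

outside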